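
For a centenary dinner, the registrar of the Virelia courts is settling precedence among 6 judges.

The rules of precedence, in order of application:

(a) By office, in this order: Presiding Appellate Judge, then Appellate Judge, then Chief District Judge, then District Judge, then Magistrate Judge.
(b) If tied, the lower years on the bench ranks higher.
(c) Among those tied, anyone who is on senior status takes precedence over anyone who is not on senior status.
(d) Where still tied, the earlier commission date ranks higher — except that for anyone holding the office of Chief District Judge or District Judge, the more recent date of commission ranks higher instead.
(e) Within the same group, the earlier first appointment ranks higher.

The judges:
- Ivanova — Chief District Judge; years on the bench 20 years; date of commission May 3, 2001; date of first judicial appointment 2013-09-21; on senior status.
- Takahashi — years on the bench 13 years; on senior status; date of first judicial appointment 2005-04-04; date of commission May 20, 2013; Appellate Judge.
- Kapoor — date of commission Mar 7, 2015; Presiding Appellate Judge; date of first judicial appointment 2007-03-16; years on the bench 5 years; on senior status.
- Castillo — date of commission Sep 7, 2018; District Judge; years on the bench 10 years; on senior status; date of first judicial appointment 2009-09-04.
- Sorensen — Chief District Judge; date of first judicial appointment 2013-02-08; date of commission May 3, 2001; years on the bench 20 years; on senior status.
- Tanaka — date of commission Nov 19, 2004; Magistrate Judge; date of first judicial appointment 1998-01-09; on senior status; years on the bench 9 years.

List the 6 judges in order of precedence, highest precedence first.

By office: Kapoor (Presiding Appellate Judge); then Takahashi (Appellate Judge); then Sorensen and Ivanova (Chief District Judge); then Castillo (District Judge); then Tanaka (Magistrate Judge).
Sorensen and Ivanova both have years on the bench 20 years, so the next rule applies.
Sorensen and Ivanova are each on senior status, so the next rule applies.
Sorensen and Ivanova both have date of commission May 3, 2001, so the next rule applies.
Among Sorensen and Ivanova, by date of first judicial appointment (earlier first): Sorensen (2013-02-08) before Ivanova (2013-09-21).
Full order: Kapoor, Takahashi, Sorensen, Ivanova, Castillo, Tanaka.

Kapoor, Takahashi, Sorensen, Ivanova, Castillo, Tanaka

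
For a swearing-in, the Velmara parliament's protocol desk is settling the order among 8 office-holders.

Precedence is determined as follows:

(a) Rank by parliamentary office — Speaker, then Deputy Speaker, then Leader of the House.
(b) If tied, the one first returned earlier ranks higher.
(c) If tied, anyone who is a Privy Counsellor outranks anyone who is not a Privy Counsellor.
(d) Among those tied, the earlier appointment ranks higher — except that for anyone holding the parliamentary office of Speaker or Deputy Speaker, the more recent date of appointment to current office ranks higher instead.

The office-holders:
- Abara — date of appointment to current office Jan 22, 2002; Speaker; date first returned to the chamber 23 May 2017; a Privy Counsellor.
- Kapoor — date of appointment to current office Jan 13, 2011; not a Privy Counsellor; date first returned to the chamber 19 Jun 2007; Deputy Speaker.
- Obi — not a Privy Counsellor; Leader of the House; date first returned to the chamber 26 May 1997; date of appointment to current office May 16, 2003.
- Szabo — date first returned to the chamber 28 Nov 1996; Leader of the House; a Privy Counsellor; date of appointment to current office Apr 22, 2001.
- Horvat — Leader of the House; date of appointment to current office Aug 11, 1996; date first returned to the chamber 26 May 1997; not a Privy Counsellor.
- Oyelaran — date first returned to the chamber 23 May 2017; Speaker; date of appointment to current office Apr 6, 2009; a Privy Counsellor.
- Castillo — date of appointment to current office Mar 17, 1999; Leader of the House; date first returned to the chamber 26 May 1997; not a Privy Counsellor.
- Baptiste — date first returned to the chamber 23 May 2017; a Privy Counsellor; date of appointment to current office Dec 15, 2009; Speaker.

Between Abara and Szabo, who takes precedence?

By parliamentary office: Baptiste, Oyelaran and Abara (Speaker); then Kapoor (Deputy Speaker); then Szabo, Horvat, Castillo and Obi (Leader of the House).
Baptiste, Oyelaran and Abara all have date first returned to the chamber 23 May 2017, so the next rule applies.
Baptiste, Oyelaran and Abara are each a Privy Counsellor, so the next rule applies.
Among Baptiste, Oyelaran and Abara, by date of appointment to current office (later first) (reversed rule for this group): Baptiste (Dec 15, 2009) before Oyelaran (Apr 6, 2009) before Abara (Jan 22, 2002).
Among Szabo, Horvat, Castillo and Obi, by date first returned to the chamber (earlier first): Szabo (28 Nov 1996) before Horvat, Castillo and Obi (26 May 1997).
Horvat, Castillo and Obi are each not a Privy Counsellor, so the next rule applies.
Among Horvat, Castillo and Obi, by date of appointment to current office (earlier first): Horvat (Aug 11, 1996) before Castillo (Mar 17, 1999) before Obi (May 16, 2003).
So Abara takes precedence.

Abara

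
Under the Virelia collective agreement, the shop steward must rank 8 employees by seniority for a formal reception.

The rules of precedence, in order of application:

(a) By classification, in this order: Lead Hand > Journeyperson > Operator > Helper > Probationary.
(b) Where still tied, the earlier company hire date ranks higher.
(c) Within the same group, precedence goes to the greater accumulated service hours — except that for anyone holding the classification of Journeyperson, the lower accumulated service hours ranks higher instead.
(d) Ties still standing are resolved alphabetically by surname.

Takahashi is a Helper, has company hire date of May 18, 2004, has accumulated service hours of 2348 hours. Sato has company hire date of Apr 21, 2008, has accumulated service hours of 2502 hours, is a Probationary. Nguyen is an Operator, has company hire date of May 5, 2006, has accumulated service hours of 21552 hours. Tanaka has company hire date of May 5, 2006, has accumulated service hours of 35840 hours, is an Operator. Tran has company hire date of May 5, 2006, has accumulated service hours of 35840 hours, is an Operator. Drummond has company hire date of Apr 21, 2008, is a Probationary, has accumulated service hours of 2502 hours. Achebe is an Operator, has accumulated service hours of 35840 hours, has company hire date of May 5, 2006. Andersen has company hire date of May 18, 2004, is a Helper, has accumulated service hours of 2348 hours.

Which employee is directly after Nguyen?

By classification: Achebe, Tanaka, Tran and Nguyen (Operator); then Andersen and Takahashi (Helper); then Drummond and Sato (Probationary).
Achebe, Tanaka, Tran and Nguyen all have company hire date May 5, 2006, so the next rule applies.
Among Achebe, Tanaka, Tran and Nguyen, by accumulated service hours (higher first): Achebe, Tanaka and Tran (35840 hours) before Nguyen (21552 hours).
Among Achebe, Tanaka and Tran, alphabetically by surname: Achebe before Tanaka before Tran.
Andersen and Takahashi both have company hire date May 18, 2004, so the next rule applies.
Andersen and Takahashi both have accumulated service hours 2348 hours, so the next rule applies.
Among Andersen and Takahashi, alphabetically by surname: Andersen before Takahashi.
Drummond and Sato both have company hire date Apr 21, 2008, so the next rule applies.
Drummond and Sato both have accumulated service hours 2502 hours, so the next rule applies.
Among Drummond and Sato, alphabetically by surname: Drummond before Sato.
Order: Achebe, Tanaka, Tran, Nguyen, Andersen, Takahashi, Drummond, Sato.

Andersen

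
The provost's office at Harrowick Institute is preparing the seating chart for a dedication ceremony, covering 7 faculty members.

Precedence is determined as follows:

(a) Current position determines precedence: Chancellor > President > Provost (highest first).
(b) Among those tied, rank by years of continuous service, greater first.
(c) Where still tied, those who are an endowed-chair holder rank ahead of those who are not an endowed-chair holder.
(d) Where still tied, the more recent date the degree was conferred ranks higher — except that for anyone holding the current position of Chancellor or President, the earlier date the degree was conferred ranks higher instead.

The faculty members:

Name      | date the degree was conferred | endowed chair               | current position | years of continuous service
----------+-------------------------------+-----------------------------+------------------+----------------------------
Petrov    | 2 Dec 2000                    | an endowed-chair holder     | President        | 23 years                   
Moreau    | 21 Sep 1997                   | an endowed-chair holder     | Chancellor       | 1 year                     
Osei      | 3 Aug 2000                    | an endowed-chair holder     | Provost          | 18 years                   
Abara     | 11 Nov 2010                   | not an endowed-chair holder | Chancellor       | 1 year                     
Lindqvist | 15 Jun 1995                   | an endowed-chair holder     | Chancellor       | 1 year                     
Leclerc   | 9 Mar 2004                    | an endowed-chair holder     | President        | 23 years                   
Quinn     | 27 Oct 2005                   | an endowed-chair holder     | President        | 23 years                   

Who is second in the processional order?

By current position: Lindqvist, Moreau and Abara (Chancellor); then Petrov, Leclerc and Quinn (President); then Osei (Provost).
Lindqvist, Moreau and Abara all have years of continuous service 1 year, so the next rule applies.
Among Lindqvist, Moreau and Abara, an endowed-chair holder before not an endowed-chair holder: Lindqvist and Moreau (an endowed-chair holder) before Abara (not an endowed-chair holder).
Among Lindqvist and Moreau, by date the degree was conferred (earlier first) (reversed rule for this group): Lindqvist (15 Jun 1995) before Moreau (21 Sep 1997).
Petrov, Leclerc and Quinn all have years of continuous service 23 years, so the next rule applies.
Petrov, Leclerc and Quinn are each an endowed-chair holder, so the next rule applies.
Among Petrov, Leclerc and Quinn, by date the degree was conferred (earlier first) (reversed rule for this group): Petrov (2 Dec 2000) before Leclerc (9 Mar 2004) before Quinn (27 Oct 2005).
Order: Lindqvist, Moreau, Abara, Petrov, Leclerc, Quinn, Osei.

Moreau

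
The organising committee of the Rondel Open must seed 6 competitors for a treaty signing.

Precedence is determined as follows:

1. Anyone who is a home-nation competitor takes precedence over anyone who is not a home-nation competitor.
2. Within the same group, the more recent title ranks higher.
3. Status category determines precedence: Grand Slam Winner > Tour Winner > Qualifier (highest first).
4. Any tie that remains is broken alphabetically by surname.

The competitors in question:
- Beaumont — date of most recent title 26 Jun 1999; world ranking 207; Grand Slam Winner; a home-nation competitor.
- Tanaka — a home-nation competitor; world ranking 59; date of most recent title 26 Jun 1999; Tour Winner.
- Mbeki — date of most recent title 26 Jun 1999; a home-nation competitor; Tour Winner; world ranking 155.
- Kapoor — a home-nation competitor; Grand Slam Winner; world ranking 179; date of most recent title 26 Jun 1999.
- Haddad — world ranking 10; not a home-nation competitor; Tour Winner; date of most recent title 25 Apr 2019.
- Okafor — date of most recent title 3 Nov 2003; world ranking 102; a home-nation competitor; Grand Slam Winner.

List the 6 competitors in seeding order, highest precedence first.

Okafor, Beaumont, Kapoor, Mbeki, Tanaka, Haddad

By the first rule: Okafor, Beaumont, Kapoor, Mbeki and Tanaka (each a home-nation competitor); then Haddad (not a home-nation competitor).
Among Okafor, Beaumont, Kapoor, Mbeki and Tanaka, by date of most recent title (later first): Okafor (3 Nov 2003) before Beaumont, Kapoor, Mbeki and Tanaka (26 Jun 1999).
Among Beaumont, Kapoor, Mbeki and Tanaka, by status category: Beaumont and Kapoor (Grand Slam Winner) before Mbeki and Tanaka (Tour Winner).
Among Beaumont and Kapoor, alphabetically by surname: Beaumont before Kapoor.
Among Mbeki and Tanaka, alphabetically by surname: Mbeki before Tanaka.
Full order: Okafor, Beaumont, Kapoor, Mbeki, Tanaka, Haddad.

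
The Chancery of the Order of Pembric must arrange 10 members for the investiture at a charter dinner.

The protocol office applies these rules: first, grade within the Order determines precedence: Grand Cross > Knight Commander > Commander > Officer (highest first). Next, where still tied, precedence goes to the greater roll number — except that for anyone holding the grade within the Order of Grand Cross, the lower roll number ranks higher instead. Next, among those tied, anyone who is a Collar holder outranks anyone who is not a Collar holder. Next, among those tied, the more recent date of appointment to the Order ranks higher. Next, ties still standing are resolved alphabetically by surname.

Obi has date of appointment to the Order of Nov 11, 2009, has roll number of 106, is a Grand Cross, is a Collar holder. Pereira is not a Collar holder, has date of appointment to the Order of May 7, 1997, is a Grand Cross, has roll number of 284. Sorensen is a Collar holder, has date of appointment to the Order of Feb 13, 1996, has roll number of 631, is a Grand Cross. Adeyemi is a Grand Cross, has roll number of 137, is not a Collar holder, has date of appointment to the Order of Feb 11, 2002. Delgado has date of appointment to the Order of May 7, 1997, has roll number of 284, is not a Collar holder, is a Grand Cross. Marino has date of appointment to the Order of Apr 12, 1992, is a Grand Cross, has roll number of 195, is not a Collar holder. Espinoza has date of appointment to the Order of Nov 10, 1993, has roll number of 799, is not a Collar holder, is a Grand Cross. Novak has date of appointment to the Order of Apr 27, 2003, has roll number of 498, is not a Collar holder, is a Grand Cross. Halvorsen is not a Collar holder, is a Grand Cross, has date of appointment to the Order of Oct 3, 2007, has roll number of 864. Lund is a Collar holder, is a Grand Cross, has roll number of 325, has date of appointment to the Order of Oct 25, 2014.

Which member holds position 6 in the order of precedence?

By grade within the Order: Obi, Adeyemi, Marino, Delgado, Pereira, Lund, Novak, Sorensen, Espinoza and Halvorsen (Grand Cross).
Among Obi, Adeyemi, Marino, Delgado, Pereira, Lund, Novak, Sorensen, Espinoza and Halvorsen, by roll number (lower first) (reversed rule for this group): Obi (106) before Adeyemi (137) before Marino (195) before Delgado and Pereira (284) before Lund (325) before Novak (498) before Sorensen (631) before Espinoza (799) before Halvorsen (864).
Delgado and Pereira are each not a Collar holder, so the next rule applies.
Delgado and Pereira both have date of appointment to the Order May 7, 1997, so the next rule applies.
Among Delgado and Pereira, alphabetically by surname: Delgado before Pereira.
Order: Obi, Adeyemi, Marino, Delgado, Pereira, Lund, Novak, Sorensen, Espinoza, Halvorsen.

Lund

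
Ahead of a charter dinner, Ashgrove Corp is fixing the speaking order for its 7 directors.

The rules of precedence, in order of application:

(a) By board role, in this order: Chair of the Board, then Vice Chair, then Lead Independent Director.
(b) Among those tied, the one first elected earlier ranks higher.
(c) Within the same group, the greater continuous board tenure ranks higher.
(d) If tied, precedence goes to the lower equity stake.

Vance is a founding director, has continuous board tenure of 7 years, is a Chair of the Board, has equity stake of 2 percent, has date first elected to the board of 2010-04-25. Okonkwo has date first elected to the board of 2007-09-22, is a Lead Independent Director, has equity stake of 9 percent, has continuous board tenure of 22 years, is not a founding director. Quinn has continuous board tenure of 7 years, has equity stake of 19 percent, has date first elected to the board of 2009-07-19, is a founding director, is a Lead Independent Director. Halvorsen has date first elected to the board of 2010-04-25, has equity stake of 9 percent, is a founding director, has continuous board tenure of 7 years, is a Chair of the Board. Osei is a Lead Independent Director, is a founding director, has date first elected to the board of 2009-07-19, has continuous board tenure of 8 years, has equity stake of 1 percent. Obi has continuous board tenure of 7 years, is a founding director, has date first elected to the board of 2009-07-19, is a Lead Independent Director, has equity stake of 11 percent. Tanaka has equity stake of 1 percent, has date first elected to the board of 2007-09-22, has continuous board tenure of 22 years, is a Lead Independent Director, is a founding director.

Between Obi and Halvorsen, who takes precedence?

By board role: Vance and Halvorsen (Chair of the Board); then Tanaka, Okonkwo, Osei, Obi and Quinn (Lead Independent Director).
Vance and Halvorsen both have date first elected to the board 2010-04-25, so the next rule applies.
Vance and Halvorsen both have continuous board tenure 7 years, so the next rule applies.
Among Vance and Halvorsen, by equity stake (lower first): Vance (2 percent) before Halvorsen (9 percent).
Among Tanaka, Okonkwo, Osei, Obi and Quinn, by date first elected to the board (earlier first): Tanaka and Okonkwo (2007-09-22) before Osei, Obi and Quinn (2009-07-19).
Tanaka and Okonkwo both have continuous board tenure 22 years, so the next rule applies.
Among Tanaka and Okonkwo, by equity stake (lower first): Tanaka (1 percent) before Okonkwo (9 percent).
Among Osei, Obi and Quinn, by continuous board tenure (higher first): Osei (8 years) before Obi and Quinn (7 years).
Among Obi and Quinn, by equity stake (lower first): Obi (11 percent) before Quinn (19 percent).
So Halvorsen takes precedence.

Halvorsen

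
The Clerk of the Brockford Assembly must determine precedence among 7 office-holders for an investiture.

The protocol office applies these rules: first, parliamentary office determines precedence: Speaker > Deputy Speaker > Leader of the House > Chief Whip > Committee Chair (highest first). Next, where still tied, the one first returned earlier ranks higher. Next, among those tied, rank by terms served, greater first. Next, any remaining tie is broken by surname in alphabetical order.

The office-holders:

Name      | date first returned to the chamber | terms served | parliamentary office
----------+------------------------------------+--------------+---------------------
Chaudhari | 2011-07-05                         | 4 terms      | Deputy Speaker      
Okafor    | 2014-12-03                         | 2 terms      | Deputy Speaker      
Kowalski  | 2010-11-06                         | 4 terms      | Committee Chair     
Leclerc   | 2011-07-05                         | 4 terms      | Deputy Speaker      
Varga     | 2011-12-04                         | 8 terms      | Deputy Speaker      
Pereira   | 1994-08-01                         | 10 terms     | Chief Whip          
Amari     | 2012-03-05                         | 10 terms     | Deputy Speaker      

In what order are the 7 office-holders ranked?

Chaudhari, Leclerc, Varga, Amari, Okafor, Pereira, Kowalski

By parliamentary office: Chaudhari, Leclerc, Varga, Amari and Okafor (Deputy Speaker); then Pereira (Chief Whip); then Kowalski (Committee Chair).
Among Chaudhari, Leclerc, Varga, Amari and Okafor, by date first returned to the chamber (earlier first): Chaudhari and Leclerc (2011-07-05) before Varga (2011-12-04) before Amari (2012-03-05) before Okafor (2014-12-03).
Chaudhari and Leclerc both have terms served 4 terms, so the next rule applies.
Among Chaudhari and Leclerc, alphabetically by surname: Chaudhari before Leclerc.
Full order: Chaudhari, Leclerc, Varga, Amari, Okafor, Pereira, Kowalski.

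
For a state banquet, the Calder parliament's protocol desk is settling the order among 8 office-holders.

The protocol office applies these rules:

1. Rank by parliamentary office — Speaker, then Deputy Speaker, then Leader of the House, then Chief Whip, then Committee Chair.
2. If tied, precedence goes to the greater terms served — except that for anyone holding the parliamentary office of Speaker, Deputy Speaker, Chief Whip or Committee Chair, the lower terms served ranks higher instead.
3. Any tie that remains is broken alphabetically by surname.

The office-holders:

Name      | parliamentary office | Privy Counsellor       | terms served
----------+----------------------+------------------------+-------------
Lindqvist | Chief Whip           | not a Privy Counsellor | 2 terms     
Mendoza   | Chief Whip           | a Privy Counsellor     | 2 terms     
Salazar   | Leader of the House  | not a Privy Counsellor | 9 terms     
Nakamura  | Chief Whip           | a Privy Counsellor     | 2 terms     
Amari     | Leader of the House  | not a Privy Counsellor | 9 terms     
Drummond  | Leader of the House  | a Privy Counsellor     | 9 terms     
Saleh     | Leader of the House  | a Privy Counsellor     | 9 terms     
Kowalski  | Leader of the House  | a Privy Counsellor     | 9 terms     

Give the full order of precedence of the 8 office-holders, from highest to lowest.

By parliamentary office: Amari, Drummond, Kowalski, Salazar and Saleh (Leader of the House); then Lindqvist, Mendoza and Nakamura (Chief Whip).
Amari, Drummond, Kowalski, Salazar and Saleh all have terms served 9 terms, so the next rule applies.
Among Amari, Drummond, Kowalski, Salazar and Saleh, alphabetically by surname: Amari before Drummond before Kowalski before Salazar before Saleh.
Lindqvist, Mendoza and Nakamura all have terms served 2 terms, so the next rule applies.
Among Lindqvist, Mendoza and Nakamura, alphabetically by surname: Lindqvist before Mendoza before Nakamura.
Full order: Amari, Drummond, Kowalski, Salazar, Saleh, Lindqvist, Mendoza, Nakamura.

Amari, Drummond, Kowalski, Salazar, Saleh, Lindqvist, Mendoza, Nakamura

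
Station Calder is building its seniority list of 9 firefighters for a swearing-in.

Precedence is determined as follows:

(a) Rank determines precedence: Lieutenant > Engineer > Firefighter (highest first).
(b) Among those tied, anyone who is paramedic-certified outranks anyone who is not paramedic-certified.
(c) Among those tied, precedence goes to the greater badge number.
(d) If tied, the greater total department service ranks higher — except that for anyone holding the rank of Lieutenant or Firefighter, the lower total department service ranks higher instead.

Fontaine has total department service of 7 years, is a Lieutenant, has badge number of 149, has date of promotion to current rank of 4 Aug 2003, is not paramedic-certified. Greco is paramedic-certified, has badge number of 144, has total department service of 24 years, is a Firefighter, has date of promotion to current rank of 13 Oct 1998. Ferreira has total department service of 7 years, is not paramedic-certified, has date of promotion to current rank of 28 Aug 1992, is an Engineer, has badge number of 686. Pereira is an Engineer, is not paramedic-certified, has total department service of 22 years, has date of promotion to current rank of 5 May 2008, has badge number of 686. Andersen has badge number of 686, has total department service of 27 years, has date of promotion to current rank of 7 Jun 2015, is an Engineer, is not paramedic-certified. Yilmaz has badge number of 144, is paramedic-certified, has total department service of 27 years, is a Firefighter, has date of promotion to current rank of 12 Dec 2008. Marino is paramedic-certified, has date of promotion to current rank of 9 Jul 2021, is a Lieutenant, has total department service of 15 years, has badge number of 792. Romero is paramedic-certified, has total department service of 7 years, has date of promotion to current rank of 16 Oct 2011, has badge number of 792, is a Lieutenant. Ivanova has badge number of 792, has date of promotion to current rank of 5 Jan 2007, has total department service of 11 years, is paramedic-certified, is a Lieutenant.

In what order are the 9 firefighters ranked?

Romero, Ivanova, Marino, Fontaine, Andersen, Pereira, Ferreira, Greco, Yilmaz

By rank: Romero, Ivanova, Marino and Fontaine (Lieutenant); then Andersen, Pereira and Ferreira (Engineer); then Greco and Yilmaz (Firefighter).
Among Romero, Ivanova, Marino and Fontaine, paramedic-certified before not paramedic-certified: Romero, Ivanova and Marino (paramedic-certified) before Fontaine (not paramedic-certified).
Romero, Ivanova and Marino all have badge number 792, so the next rule applies.
Among Romero, Ivanova and Marino, by total department service (lower first) (reversed rule for this group): Romero (7 years) before Ivanova (11 years) before Marino (15 years).
Andersen, Pereira and Ferreira are each not paramedic-certified, so the next rule applies.
Andersen, Pereira and Ferreira all have badge number 686, so the next rule applies.
Among Andersen, Pereira and Ferreira, by total department service (higher first): Andersen (27 years) before Pereira (22 years) before Ferreira (7 years).
Greco and Yilmaz are each paramedic-certified, so the next rule applies.
Greco and Yilmaz both have badge number 144, so the next rule applies.
Among Greco and Yilmaz, by total department service (lower first) (reversed rule for this group): Greco (24 years) before Yilmaz (27 years).
Full order: Romero, Ivanova, Marino, Fontaine, Andersen, Pereira, Ferreira, Greco, Yilmaz.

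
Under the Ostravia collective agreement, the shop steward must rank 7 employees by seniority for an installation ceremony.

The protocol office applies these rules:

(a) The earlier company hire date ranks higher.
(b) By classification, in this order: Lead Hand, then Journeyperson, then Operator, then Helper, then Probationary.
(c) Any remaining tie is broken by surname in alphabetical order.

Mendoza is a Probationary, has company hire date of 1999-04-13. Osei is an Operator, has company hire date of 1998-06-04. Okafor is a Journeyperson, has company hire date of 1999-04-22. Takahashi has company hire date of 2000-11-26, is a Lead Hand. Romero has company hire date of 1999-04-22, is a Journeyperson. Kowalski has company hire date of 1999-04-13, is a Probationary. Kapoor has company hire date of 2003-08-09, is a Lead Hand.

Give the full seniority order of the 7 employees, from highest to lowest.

Osei, Kowalski, Mendoza, Okafor, Romero, Takahashi, Kapoor

By company hire date (earlier first): Osei (1998-06-04); then Kowalski and Mendoza (both 1999-04-13); then Okafor and Romero (both 1999-04-22); then Takahashi (2000-11-26); then Kapoor (2003-08-09).
Kowalski and Mendoza are each Probationary, so the next rule applies.
Among Kowalski and Mendoza, alphabetically by surname: Kowalski before Mendoza.
Okafor and Romero are each Journeyperson, so the next rule applies.
Among Okafor and Romero, alphabetically by surname: Okafor before Romero.
Full order: Osei, Kowalski, Mendoza, Okafor, Romero, Takahashi, Kapoor.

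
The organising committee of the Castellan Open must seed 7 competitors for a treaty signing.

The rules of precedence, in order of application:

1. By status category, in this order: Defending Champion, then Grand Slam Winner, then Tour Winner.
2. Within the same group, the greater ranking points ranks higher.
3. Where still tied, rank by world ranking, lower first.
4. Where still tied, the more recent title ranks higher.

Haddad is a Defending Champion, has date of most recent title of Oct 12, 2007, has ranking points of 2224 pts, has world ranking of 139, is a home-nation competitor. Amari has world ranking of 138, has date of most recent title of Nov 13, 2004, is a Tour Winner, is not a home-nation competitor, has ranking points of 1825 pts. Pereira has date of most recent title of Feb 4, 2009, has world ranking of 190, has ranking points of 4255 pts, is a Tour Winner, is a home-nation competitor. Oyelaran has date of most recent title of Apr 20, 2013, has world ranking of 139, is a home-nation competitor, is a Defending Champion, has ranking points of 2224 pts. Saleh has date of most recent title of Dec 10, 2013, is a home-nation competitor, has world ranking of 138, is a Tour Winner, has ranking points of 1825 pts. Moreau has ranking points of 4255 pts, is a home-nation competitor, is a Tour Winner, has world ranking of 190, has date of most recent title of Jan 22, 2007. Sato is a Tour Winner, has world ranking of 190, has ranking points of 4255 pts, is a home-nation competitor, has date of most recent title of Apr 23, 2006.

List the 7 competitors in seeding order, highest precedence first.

Oyelaran, Haddad, Pereira, Moreau, Sato, Saleh, Amari

By status category: Oyelaran and Haddad (Defending Champion); then Pereira, Moreau, Sato, Saleh and Amari (Tour Winner).
Oyelaran and Haddad both have ranking points 2224 pts, so the next rule applies.
Oyelaran and Haddad both have world ranking 139, so the next rule applies.
Among Oyelaran and Haddad, by date of most recent title (later first): Oyelaran (Apr 20, 2013) before Haddad (Oct 12, 2007).
Among Pereira, Moreau, Sato, Saleh and Amari, by ranking points (higher first): Pereira, Moreau and Sato (4255 pts) before Saleh and Amari (1825 pts).
Pereira, Moreau and Sato all have world ranking 190, so the next rule applies.
Among Pereira, Moreau and Sato, by date of most recent title (later first): Pereira (Feb 4, 2009) before Moreau (Jan 22, 2007) before Sato (Apr 23, 2006).
Saleh and Amari both have world ranking 138, so the next rule applies.
Among Saleh and Amari, by date of most recent title (later first): Saleh (Dec 10, 2013) before Amari (Nov 13, 2004).
Full order: Oyelaran, Haddad, Pereira, Moreau, Sato, Saleh, Amari.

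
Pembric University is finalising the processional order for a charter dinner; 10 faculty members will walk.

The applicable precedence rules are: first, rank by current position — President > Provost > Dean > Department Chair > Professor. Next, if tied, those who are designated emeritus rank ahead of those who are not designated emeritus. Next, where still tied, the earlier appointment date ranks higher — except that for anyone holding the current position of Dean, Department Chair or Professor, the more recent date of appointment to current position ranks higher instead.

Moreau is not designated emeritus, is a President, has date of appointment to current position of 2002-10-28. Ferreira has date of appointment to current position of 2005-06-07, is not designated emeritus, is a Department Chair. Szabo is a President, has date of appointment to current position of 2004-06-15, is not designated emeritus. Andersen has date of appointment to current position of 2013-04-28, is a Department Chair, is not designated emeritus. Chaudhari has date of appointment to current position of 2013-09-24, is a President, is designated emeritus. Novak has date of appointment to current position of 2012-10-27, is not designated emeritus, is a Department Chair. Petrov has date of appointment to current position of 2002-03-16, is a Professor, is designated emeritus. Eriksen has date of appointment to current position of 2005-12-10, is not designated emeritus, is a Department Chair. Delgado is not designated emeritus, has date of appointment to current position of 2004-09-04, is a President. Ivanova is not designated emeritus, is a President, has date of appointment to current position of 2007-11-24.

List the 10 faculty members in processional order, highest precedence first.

By current position: Chaudhari, Moreau, Szabo, Delgado and Ivanova (President); then Andersen, Novak, Eriksen and Ferreira (Department Chair); then Petrov (Professor).
Among Chaudhari, Moreau, Szabo, Delgado and Ivanova, designated emeritus before not designated emeritus: Chaudhari (designated emeritus) before Moreau, Szabo, Delgado and Ivanova (not designated emeritus).
Among Moreau, Szabo, Delgado and Ivanova, by date of appointment to current position (earlier first): Moreau (2002-10-28) before Szabo (2004-06-15) before Delgado (2004-09-04) before Ivanova (2007-11-24).
Andersen, Novak, Eriksen and Ferreira are each not designated emeritus, so the next rule applies.
Among Andersen, Novak, Eriksen and Ferreira, by date of appointment to current position (later first) (reversed rule for this group): Andersen (2013-04-28) before Novak (2012-10-27) before Eriksen (2005-12-10) before Ferreira (2005-06-07).
Full order: Chaudhari, Moreau, Szabo, Delgado, Ivanova, Andersen, Novak, Eriksen, Ferreira, Petrov.

Chaudhari, Moreau, Szabo, Delgado, Ivanova, Andersen, Novak, Eriksen, Ferreira, Petrov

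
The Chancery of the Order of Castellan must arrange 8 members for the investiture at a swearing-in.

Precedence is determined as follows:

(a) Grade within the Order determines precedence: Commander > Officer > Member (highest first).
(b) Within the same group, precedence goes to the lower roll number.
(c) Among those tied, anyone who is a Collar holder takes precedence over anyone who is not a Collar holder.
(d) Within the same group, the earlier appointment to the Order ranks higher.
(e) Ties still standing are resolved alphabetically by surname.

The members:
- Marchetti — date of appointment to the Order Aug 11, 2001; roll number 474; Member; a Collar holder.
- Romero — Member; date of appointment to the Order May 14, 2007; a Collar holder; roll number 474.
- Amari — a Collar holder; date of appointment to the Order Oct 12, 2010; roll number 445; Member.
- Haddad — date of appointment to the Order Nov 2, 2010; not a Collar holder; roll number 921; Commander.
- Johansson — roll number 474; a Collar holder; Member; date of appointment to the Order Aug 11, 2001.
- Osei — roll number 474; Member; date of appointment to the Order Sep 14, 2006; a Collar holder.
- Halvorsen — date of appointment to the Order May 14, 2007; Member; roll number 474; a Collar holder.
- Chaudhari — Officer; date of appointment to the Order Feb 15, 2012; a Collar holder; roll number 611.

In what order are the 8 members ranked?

Haddad, Chaudhari, Amari, Johansson, Marchetti, Osei, Halvorsen, Romero

By grade within the Order: Haddad (Commander); then Chaudhari (Officer); then Amari, Johansson, Marchetti, Osei, Halvorsen and Romero (Member).
Among Amari, Johansson, Marchetti, Osei, Halvorsen and Romero, by roll number (lower first): Amari (445) before Johansson, Marchetti, Osei, Halvorsen and Romero (474).
Johansson, Marchetti, Osei, Halvorsen and Romero are each a Collar holder, so the next rule applies.
Among Johansson, Marchetti, Osei, Halvorsen and Romero, by date of appointment to the Order (earlier first): Johansson and Marchetti (Aug 11, 2001) before Osei (Sep 14, 2006) before Halvorsen and Romero (May 14, 2007).
Among Johansson and Marchetti, alphabetically by surname: Johansson before Marchetti.
Among Halvorsen and Romero, alphabetically by surname: Halvorsen before Romero.
Full order: Haddad, Chaudhari, Amari, Johansson, Marchetti, Osei, Halvorsen, Romero.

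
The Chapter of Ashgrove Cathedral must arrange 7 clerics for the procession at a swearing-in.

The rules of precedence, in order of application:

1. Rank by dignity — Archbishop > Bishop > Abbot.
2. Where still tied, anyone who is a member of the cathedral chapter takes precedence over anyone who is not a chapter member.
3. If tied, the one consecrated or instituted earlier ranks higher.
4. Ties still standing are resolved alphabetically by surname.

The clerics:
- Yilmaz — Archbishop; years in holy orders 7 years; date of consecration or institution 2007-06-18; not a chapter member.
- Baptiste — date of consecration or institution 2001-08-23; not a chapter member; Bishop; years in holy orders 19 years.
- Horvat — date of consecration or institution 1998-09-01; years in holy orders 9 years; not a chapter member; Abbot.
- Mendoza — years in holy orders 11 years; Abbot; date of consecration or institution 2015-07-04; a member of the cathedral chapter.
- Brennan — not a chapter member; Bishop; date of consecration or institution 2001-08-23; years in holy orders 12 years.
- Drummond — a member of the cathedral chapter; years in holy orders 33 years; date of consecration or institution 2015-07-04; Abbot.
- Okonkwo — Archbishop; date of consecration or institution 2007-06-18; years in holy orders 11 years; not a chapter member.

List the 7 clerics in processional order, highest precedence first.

Okonkwo, Yilmaz, Baptiste, Brennan, Drummond, Mendoza, Horvat

By dignity: Okonkwo and Yilmaz (Archbishop); then Baptiste and Brennan (Bishop); then Drummond, Mendoza and Horvat (Abbot).
Okonkwo and Yilmaz are each not a chapter member, so the next rule applies.
Okonkwo and Yilmaz both have date of consecration or institution 2007-06-18, so the next rule applies.
Among Okonkwo and Yilmaz, alphabetically by surname: Okonkwo before Yilmaz.
Baptiste and Brennan are each not a chapter member, so the next rule applies.
Baptiste and Brennan both have date of consecration or institution 2001-08-23, so the next rule applies.
Among Baptiste and Brennan, alphabetically by surname: Baptiste before Brennan.
Among Drummond, Mendoza and Horvat, a member of the cathedral chapter before not a chapter member: Drummond and Mendoza (a member of the cathedral chapter) before Horvat (not a chapter member).
Drummond and Mendoza both have date of consecration or institution 2015-07-04, so the next rule applies.
Among Drummond and Mendoza, alphabetically by surname: Drummond before Mendoza.
Full order: Okonkwo, Yilmaz, Baptiste, Brennan, Drummond, Mendoza, Horvat.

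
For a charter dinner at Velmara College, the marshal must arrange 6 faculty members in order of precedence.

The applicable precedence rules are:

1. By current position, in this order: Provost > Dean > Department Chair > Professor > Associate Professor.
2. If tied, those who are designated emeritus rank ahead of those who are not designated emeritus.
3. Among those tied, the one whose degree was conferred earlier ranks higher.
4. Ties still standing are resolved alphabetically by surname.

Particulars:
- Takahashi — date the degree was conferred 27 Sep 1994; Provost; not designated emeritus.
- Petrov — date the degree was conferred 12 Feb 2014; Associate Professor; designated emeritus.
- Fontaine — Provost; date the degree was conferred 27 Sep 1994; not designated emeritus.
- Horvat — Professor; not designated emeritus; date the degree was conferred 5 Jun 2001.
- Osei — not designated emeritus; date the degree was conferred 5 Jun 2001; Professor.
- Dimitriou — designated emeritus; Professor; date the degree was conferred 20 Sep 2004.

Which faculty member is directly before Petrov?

By current position: Fontaine and Takahashi (Provost); then Dimitriou, Horvat and Osei (Professor); then Petrov (Associate Professor).
Fontaine and Takahashi are each not designated emeritus, so the next rule applies.
Fontaine and Takahashi both have date the degree was conferred 27 Sep 1994, so the next rule applies.
Among Fontaine and Takahashi, alphabetically by surname: Fontaine before Takahashi.
Among Dimitriou, Horvat and Osei, designated emeritus before not designated emeritus: Dimitriou (designated emeritus) before Horvat and Osei (not designated emeritus).
Horvat and Osei both have date the degree was conferred 5 Jun 2001, so the next rule applies.
Among Horvat and Osei, alphabetically by surname: Horvat before Osei.
Order: Fontaine, Takahashi, Dimitriou, Horvat, Osei, Petrov.

Osei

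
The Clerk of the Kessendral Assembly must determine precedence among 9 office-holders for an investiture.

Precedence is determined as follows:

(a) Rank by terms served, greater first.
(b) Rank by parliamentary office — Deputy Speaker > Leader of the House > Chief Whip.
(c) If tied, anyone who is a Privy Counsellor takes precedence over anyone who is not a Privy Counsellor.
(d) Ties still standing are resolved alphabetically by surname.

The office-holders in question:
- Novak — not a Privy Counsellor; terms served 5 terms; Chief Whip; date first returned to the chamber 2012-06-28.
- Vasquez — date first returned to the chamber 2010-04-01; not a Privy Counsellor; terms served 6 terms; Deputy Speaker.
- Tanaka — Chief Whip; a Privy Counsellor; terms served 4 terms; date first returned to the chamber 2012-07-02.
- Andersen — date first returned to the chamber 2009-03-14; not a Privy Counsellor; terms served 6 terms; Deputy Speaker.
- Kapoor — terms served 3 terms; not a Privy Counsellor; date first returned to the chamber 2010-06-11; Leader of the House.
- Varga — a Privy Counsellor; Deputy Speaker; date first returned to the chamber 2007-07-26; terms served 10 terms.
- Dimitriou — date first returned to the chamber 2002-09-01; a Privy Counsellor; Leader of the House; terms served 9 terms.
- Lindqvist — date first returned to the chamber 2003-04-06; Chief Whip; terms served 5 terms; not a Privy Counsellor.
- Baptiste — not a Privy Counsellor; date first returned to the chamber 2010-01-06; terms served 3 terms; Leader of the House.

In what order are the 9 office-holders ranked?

By terms served (higher first): Varga (10 terms); then Dimitriou (9 terms); then Andersen and Vasquez (both 6 terms); then Lindqvist and Novak (both 5 terms); then Tanaka (4 terms); then Baptiste and Kapoor (both 3 terms).
Andersen and Vasquez are each Deputy Speaker, so the next rule applies.
Andersen and Vasquez are each not a Privy Counsellor, so the next rule applies.
Among Andersen and Vasquez, alphabetically by surname: Andersen before Vasquez.
Lindqvist and Novak are each Chief Whip, so the next rule applies.
Lindqvist and Novak are each not a Privy Counsellor, so the next rule applies.
Among Lindqvist and Novak, alphabetically by surname: Lindqvist before Novak.
Baptiste and Kapoor are each Leader of the House, so the next rule applies.
Baptiste and Kapoor are each not a Privy Counsellor, so the next rule applies.
Among Baptiste and Kapoor, alphabetically by surname: Baptiste before Kapoor.
Full order: Varga, Dimitriou, Andersen, Vasquez, Lindqvist, Novak, Tanaka, Baptiste, Kapoor.

Varga, Dimitriou, Andersen, Vasquez, Lindqvist, Novak, Tanaka, Baptiste, Kapoor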